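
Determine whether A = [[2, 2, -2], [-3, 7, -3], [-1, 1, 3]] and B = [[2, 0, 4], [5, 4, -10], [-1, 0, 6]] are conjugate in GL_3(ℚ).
Yes.

Two matrices over a field are similar if and only if they have the same invariant factors.

Both A and B have characteristic polynomial (x - 4)^3 and minimal polynomial (x - 4)^2. Computing further, both have invariant factors x - 4, (x - 4)^2. Hence A and B are similar.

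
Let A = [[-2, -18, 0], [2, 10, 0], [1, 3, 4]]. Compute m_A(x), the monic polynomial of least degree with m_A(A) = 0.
The characteristic polynomial factors as (x - 4)^3. The minimal polynomial is ∏(x - λ)^{k_λ} where k_λ is the size of the largest Jordan block at λ.

For λ = 4: rank(A - 4I) = 1, and the largest Jordan block has size 2 (the smallest k with rank((A - 4I)^k) = rank((A - 4I)^(k+1))).

So m_A(x) = (x - 4)^2.

m_A(x) = (x - 4)^2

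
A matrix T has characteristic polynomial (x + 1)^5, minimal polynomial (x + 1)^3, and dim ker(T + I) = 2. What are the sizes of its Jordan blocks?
λ = -1: algebraic multiplicity 5 (exponent in χ_T), largest block size 3 (exponent in m_T), 2 blocks (geometric multiplicity). These force block sizes [3, 2].

Jordan blocks: (-1, 3), (-1, 2)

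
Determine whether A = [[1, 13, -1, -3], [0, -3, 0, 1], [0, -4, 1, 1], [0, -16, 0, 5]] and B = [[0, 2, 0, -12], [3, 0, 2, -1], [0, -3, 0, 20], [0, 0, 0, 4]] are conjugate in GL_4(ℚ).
χ_A(x) = (x - 1)^4 but χ_B(x) = x^3(x - 4). The characteristic polynomial is a similarity invariant, so A and B are not similar.

No.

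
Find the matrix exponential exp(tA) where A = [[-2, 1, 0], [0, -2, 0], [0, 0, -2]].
A has Jordan form J = [[-2, 1, 0], [0, -2, 0], [0, 0, -2]] with A = PJP^{-1}, so e^{tA} = P e^{tJ} P^{-1}.

For a Jordan block J_k(λ), e^{tJ_k(λ)} = e^{λt} · (I + tN + t^2 N^2/2! + ... + t^{k-1} N^{k-1}/(k-1)!) where N is the nilpotent superdiagonal part.

Assembling the blocks and conjugating back gives the entries of e^{tA} as shown above.

e^{tA} = [[e^{-2*t}, t*e^{-2*t}, 0], [0, e^{-2*t}, 0], [0, 0, e^{-2*t}]]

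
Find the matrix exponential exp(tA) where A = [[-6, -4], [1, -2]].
e^{tA} = [[(1 - 2*t)*e^{-4*t}, -4*t*e^{-4*t}], [t*e^{-4*t}, (2*t + 1)*e^{-4*t}]]

A has Jordan form J = [[-4, 1], [0, -4]] with A = PJP^{-1}, so e^{tA} = P e^{tJ} P^{-1}.

For a Jordan block J_k(λ), e^{tJ_k(λ)} = e^{λt} · (I + tN + t^2 N^2/2! + ... + t^{k-1} N^{k-1}/(k-1)!) where N is the nilpotent superdiagonal part.

Assembling the blocks and conjugating back gives the entries of e^{tA} as shown above.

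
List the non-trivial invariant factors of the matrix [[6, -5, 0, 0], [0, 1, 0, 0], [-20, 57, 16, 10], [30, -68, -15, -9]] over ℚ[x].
x - 6, (x - 6)(x - 1)^2

The Jordan structure of A has elementary divisors (x - 1)^2, (x - 6), (x - 6). Arranging the block sizes at each eigenvalue in decreasing order and taking row products gives the invariant factors.

Invariant factors (smallest first, each dividing the next): x - 6, (x - 6)(x - 1)^2.

Check: the last factor (x - 6)(x - 1)^2 is the minimal polynomial, and the product (x - 6)^2(x - 1)^2 is the characteristic polynomial.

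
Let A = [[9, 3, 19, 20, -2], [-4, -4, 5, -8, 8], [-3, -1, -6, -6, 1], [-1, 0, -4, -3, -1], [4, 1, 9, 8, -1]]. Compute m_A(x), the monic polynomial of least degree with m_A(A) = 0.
The characteristic polynomial factors as (x + 1)^5. The minimal polynomial is ∏(x - λ)^{k_λ} where k_λ is the size of the largest Jordan block at λ.

For λ = -1: rank(A + I) = 2, and the largest Jordan block has size 3 (the smallest k with rank((A + I)^k) = rank((A + I)^(k+1))).

So m_A(x) = (x + 1)^3.

m_A(x) = (x + 1)^3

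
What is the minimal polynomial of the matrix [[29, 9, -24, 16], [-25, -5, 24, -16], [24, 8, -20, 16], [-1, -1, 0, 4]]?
m_A(x) = (x - 4)^2(x + 4)

The characteristic polynomial factors as (x - 4)^3(x + 4). The minimal polynomial is ∏(x - λ)^{k_λ} where k_λ is the size of the largest Jordan block at λ.

For λ = -4: rank(A + 4I) = 3, and the largest Jordan block has size 1 (the smallest k with rank((A + 4I)^k) = rank((A + 4I)^(k+1))).
For λ = 4: rank(A - 4I) = 2, and the largest Jordan block has size 2 (the smallest k with rank((A - 4I)^k) = rank((A - 4I)^(k+1))).

So m_A(x) = (x - 4)^2(x + 4).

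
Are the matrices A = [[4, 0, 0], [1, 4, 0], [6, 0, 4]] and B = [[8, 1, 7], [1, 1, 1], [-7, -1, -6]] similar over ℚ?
No.

trace(A) = 12 but trace(B) = 3. The trace is a similarity invariant, so A and B are not similar.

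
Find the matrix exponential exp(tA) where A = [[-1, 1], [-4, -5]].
e^{tA} = [[(2*t + 1)*e^{-3*t}, t*e^{-3*t}], [-4*t*e^{-3*t}, (1 - 2*t)*e^{-3*t}]]

A has Jordan form J = [[-3, 1], [0, -3]] with A = PJP^{-1}, so e^{tA} = P e^{tJ} P^{-1}.

For a Jordan block J_k(λ), e^{tJ_k(λ)} = e^{λt} · (I + tN + t^2 N^2/2! + ... + t^{k-1} N^{k-1}/(k-1)!) where N is the nilpotent superdiagonal part.

Assembling the blocks and conjugating back gives the entries of e^{tA} as shown above.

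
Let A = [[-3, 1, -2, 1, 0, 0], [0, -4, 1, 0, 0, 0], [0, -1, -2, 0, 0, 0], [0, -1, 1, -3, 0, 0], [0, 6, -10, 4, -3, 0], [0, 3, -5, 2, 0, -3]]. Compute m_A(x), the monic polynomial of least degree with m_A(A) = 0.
The characteristic polynomial factors as (x + 3)^6. The minimal polynomial is ∏(x - λ)^{k_λ} where k_λ is the size of the largest Jordan block at λ.

For λ = -3: rank(A + 3I) = 2, and the largest Jordan block has size 2 (the smallest k with rank((A + 3I)^k) = rank((A + 3I)^(k+1))).

So m_A(x) = (x + 3)^2.

m_A(x) = (x + 3)^2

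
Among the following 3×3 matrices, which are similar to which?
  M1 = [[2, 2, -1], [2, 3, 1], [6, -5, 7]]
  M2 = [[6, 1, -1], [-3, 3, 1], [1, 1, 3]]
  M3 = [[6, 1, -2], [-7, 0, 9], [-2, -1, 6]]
1 class: {M1, M2, M3}

Characteristic polynomials: χ_{M1} = (x - 4)^3, χ_{M2} = (x - 4)^3, χ_{M3} = (x - 4)^3.

{M1, M2, M3}: invariant factors (x - 4)^3.

Matrices are similar if and only if their invariant-factor lists agree; the partition into similarity classes is {M1, M2, M3}.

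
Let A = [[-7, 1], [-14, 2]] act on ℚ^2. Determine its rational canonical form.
The invariant factors of A (the non-unit diagonal entries of the Smith normal form of xI - A over ℚ[x]) are x(x + 5), each dividing the next. The characteristic polynomial is their product, x(x + 5).

The rational canonical form is the block-diagonal matrix of companion matrices C(f_i):
R = [[0, 0], [1, -5]].

R = [[0, 0], [1, -5]]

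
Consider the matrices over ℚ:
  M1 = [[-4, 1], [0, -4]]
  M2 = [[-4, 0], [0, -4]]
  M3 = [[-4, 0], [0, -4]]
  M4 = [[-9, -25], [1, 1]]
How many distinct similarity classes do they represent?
2 classes: {M1, M4}, {M2, M3}

Characteristic polynomials: χ_{M1} = (x + 4)^2, χ_{M2} = (x + 4)^2, χ_{M3} = (x + 4)^2, χ_{M4} = (x + 4)^2.

{M1, M4}: invariant factors (x + 4)^2.

{M2, M3}: invariant factors x + 4, x + 4.

Matrices are similar if and only if their invariant-factor lists agree; the partition into similarity classes is {M1, M4}, {M2, M3}.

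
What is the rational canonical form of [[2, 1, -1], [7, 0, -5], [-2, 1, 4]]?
R = [[0, 0, -15], [1, 0, -4], [0, 1, 6]]

The invariant factors of A (the non-unit diagonal entries of the Smith normal form of xI - A over ℚ[x]) are (x - 3)(x^2 - 3x - 5), each dividing the next. The characteristic polynomial is their product, (x - 3)(x^2 - 3x - 5).

The rational canonical form is the block-diagonal matrix of companion matrices C(f_i):
R = [[0, 0, -15], [1, 0, -4], [0, 1, 6]].

Note the characteristic polynomial does not split into linear factors over ℚ, so A has no Jordan form over ℚ; the rational canonical form exists over any field.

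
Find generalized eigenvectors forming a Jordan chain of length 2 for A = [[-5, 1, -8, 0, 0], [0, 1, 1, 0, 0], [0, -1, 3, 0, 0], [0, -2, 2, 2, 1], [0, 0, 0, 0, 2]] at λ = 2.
v_1 = [[-1, 0, 1, 0, 0]]^T, v_2 = [[-1, 1, 1, 2, 0]]^T

We seek v_1 ∈ ker((A - 2I)^2) \ ker(A - 2I), then set v_{i+1} = (A - 2I) v_i.

One such chain is v_1 = [[-1, 0, 1, 0, 0]]^T, v_2 = [[-1, 1, 1, 2, 0]]^T. Check: (A - 2I) v_2 = [[0, 0, 0, 0, 0]]^T = 0.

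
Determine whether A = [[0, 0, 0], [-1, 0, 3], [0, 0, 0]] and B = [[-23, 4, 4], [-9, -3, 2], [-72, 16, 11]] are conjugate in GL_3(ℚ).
trace(A) = 0 but trace(B) = -15. The trace is a similarity invariant, so A and B are not similar.

No.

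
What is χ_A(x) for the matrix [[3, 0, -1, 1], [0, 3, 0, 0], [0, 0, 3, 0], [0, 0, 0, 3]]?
xI - A = [[x - 3, 0, 1, -1], [0, x - 3, 0, 0], [0, 0, x - 3, 0], [0, 0, 0, x - 3]].

Expanding det(xI - A) along the first row:
det(xI - A) = + (x - 3)·det([[x - 3, 0, 0], [0, x - 3, 0], [0, 0, x - 3]]) - (0)·det([[0, 0, 0], [0, x - 3, 0], [0, 0, x - 3]]) + (1)·det([[0, x - 3, 0], [0, 0, 0], [0, 0, x - 3]]) - (-1)·det([[0, x - 3, 0], [0, 0, x - 3], [0, 0, 0]]).

Evaluating gives χ_A(x) = x^4 - 12x^3 + 54x^2 - 108x + 81 = (x - 3)^4.

χ_A(x) = (x - 3)^4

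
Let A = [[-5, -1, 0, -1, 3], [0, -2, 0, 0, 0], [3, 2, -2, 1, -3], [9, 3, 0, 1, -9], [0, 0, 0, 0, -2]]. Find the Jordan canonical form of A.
J = [[-2, 1, 0, 0, 0], [0, -2, 0, 0, 0], [0, 0, -2, 1, 0], [0, 0, 0, -2, 0], [0, 0, 0, 0, -2]]

The characteristic polynomial is det(xI - A) = (x + 2)^5, so the eigenvalues are -2 (algebraic multiplicity 5).

For λ = -2: rank(A + 2I) = 2, rank((A + 2I)^2) = 0. The eigenspace has dimension 5 - 2 = 3, so there are 3 Jordan blocks; the rank sequence gives block sizes [2, 2, 1].

Assembling the blocks gives the Jordan form J above.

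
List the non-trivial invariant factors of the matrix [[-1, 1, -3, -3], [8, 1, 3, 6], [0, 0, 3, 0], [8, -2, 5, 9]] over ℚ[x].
The Jordan structure of A has elementary divisors (x - 3)^2, (x - 3)^2. Arranging the block sizes at each eigenvalue in decreasing order and taking row products gives the invariant factors.

Invariant factors (smallest first, each dividing the next): (x - 3)^2, (x - 3)^2.

Check: the last factor (x - 3)^2 is the minimal polynomial, and the product (x - 3)^4 is the characteristic polynomial.

(x - 3)^2, (x - 3)^2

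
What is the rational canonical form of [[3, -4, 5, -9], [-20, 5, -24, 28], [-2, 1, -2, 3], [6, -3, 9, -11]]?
R = [[0, 0, 0, 25], [1, 0, 0, 15], [0, 1, 0, 2], [0, 0, 1, -5]]

The invariant factors of A (the non-unit diagonal entries of the Smith normal form of xI - A over ℚ[x]) are (x + 5)(x^3 - 2x - 5), each dividing the next. The characteristic polynomial is their product, (x + 5)(x^3 - 2x - 5).

The rational canonical form is the block-diagonal matrix of companion matrices C(f_i):
R = [[0, 0, 0, 25], [1, 0, 0, 15], [0, 1, 0, 2], [0, 0, 1, -5]].

Note the characteristic polynomial does not split into linear factors over ℚ, so A has no Jordan form over ℚ; the rational canonical form exists over any field.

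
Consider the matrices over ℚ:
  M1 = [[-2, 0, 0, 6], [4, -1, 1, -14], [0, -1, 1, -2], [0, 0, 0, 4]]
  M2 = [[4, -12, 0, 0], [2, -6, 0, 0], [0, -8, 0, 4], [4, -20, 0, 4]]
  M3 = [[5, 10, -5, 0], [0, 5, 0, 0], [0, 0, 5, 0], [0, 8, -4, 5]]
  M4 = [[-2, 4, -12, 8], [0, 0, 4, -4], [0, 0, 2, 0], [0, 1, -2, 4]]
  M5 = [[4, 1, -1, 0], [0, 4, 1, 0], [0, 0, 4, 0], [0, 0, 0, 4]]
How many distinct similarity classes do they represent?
5 classes: {M1}, {M2}, {M3}, {M4}, {M5}

Characteristic polynomials: χ_{M1} = x^2(x - 4)(x + 2), χ_{M2} = x^2(x - 4)(x + 2), χ_{M3} = (x - 5)^4, χ_{M4} = (x - 2)^3(x + 2), χ_{M5} = (x - 4)^4.

{M1}: invariant factors x^2(x - 4)(x + 2).

{M2}: invariant factors x, x(x - 4)(x + 2).

{M3}: invariant factors x - 5, x - 5, (x - 5)^2.

{M4}: invariant factors x - 2, (x - 2)^2(x + 2).

{M5}: invariant factors x - 4, (x - 4)^3.

Matrices are similar if and only if their invariant-factor lists agree; the partition into similarity classes is {M1}, {M2}, {M3}, {M4}, {M5}.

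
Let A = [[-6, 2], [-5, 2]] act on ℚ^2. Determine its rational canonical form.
The invariant factors of A (the non-unit diagonal entries of the Smith normal form of xI - A over ℚ[x]) are x^2 + 4x - 2, each dividing the next. The characteristic polynomial is their product, x^2 + 4x - 2.

The rational canonical form is the block-diagonal matrix of companion matrices C(f_i):
R = [[0, 2], [1, -4]].

Note the characteristic polynomial does not split into linear factors over ℚ, so A has no Jordan form over ℚ; the rational canonical form exists over any field.

R = [[0, 2], [1, -4]]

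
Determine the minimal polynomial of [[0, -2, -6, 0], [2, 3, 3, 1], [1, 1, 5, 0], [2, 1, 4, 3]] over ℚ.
The characteristic polynomial factors as (x - 3)^3(x - 2). The minimal polynomial is ∏(x - λ)^{k_λ} where k_λ is the size of the largest Jordan block at λ.

For λ = 2: rank(A - 2I) = 3, and the largest Jordan block has size 1 (the smallest k with rank((A - 2I)^k) = rank((A - 2I)^(k+1))).
For λ = 3: rank(A - 3I) = 3, and the largest Jordan block has size 3 (the smallest k with rank((A - 3I)^k) = rank((A - 3I)^(k+1))).

So m_A(x) = (x - 3)^3(x - 2).

m_A(x) = (x - 3)^3(x - 2)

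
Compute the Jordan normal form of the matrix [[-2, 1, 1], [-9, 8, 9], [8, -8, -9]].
J = [[-1, 1, 0], [0, -1, 0], [0, 0, -1]]

The characteristic polynomial is det(xI - A) = (x + 1)^3, so the eigenvalues are -1 (algebraic multiplicity 3).

For λ = -1: rank(A + I) = 1, rank((A + I)^2) = 0. The eigenspace has dimension 3 - 1 = 2, so there are 2 Jordan blocks; the rank sequence gives block sizes [2, 1].

Assembling the blocks gives the Jordan form J above.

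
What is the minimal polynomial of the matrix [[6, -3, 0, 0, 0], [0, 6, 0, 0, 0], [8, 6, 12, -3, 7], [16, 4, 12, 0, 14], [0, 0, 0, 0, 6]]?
The characteristic polynomial factors as (x - 6)^5. The minimal polynomial is ∏(x - λ)^{k_λ} where k_λ is the size of the largest Jordan block at λ.

For λ = 6: rank(A - 6I) = 2, and the largest Jordan block has size 2 (the smallest k with rank((A - 6I)^k) = rank((A - 6I)^(k+1))).

So m_A(x) = (x - 6)^2.

m_A(x) = (x - 6)^2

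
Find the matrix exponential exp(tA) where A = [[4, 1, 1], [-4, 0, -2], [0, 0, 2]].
e^{tA} = [[(2*t + 1)*e^{2*t}, t*e^{2*t}, t*e^{2*t}], [-4*t*e^{2*t}, (1 - 2*t)*e^{2*t}, -2*t*e^{2*t}], [0, 0, e^{2*t}]]

A has Jordan form J = [[2, 1, 0], [0, 2, 0], [0, 0, 2]] with A = PJP^{-1}, so e^{tA} = P e^{tJ} P^{-1}.

For a Jordan block J_k(λ), e^{tJ_k(λ)} = e^{λt} · (I + tN + t^2 N^2/2! + ... + t^{k-1} N^{k-1}/(k-1)!) where N is the nilpotent superdiagonal part.

Assembling the blocks and conjugating back gives the entries of e^{tA} as shown above.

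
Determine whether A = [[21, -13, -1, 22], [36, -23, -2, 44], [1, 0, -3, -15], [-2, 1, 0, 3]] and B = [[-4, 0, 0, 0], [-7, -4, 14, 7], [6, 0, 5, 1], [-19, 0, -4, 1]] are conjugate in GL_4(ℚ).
No.

Both have characteristic polynomial (x - 3)^2(x + 4)^2, but the minimal polynomial of A is (x - 3)^2(x + 4)^2 while the minimal polynomial of B is (x - 3)^2(x + 4). The minimal polynomial is a similarity invariant, so A and B are not similar.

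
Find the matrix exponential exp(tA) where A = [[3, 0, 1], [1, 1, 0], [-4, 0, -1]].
A has Jordan form J = [[1, 1, 0], [0, 1, 1], [0, 0, 1]] with A = PJP^{-1}, so e^{tA} = P e^{tJ} P^{-1}.

For a Jordan block J_k(λ), e^{tJ_k(λ)} = e^{λt} · (I + tN + t^2 N^2/2! + ... + t^{k-1} N^{k-1}/(k-1)!) where N is the nilpotent superdiagonal part.

Assembling the blocks and conjugating back gives the entries of e^{tA} as shown above.

e^{tA} = [[(2*t + 1)*e^{t}, 0, t*e^{t}], [t*(t + 1)*e^{t}, e^{t}, t^2*e^{t}/2], [-4*t*e^{t}, 0, (1 - 2*t)*e^{t}]]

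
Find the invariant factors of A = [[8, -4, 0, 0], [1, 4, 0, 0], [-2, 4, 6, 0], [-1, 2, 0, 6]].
The Jordan structure of A has elementary divisors (x - 6)^2, (x - 6), (x - 6). Arranging the block sizes at each eigenvalue in decreasing order and taking row products gives the invariant factors.

Invariant factors (smallest first, each dividing the next): x - 6, x - 6, (x - 6)^2.

Check: the last factor (x - 6)^2 is the minimal polynomial, and the product (x - 6)^4 is the characteristic polynomial.

x - 6, x - 6, (x - 6)^2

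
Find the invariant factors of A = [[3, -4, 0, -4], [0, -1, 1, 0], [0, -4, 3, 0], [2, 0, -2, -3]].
x - 1, (x - 1)^2(x + 1)

The Jordan structure of A has elementary divisors (x + 1), (x - 1)^2, (x - 1). Arranging the block sizes at each eigenvalue in decreasing order and taking row products gives the invariant factors.

Invariant factors (smallest first, each dividing the next): x - 1, (x - 1)^2(x + 1).

Check: the last factor (x - 1)^2(x + 1) is the minimal polynomial, and the product (x - 1)^3(x + 1) is the characteristic polynomial.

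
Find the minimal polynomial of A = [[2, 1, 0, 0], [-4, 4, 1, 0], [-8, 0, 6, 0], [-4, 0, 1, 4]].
The characteristic polynomial factors as (x - 4)^4. The minimal polynomial is ∏(x - λ)^{k_λ} where k_λ is the size of the largest Jordan block at λ.

For λ = 4: rank(A - 4I) = 2, and the largest Jordan block has size 3 (the smallest k with rank((A - 4I)^k) = rank((A - 4I)^(k+1))).

So m_A(x) = (x - 4)^3.

m_A(x) = (x - 4)^3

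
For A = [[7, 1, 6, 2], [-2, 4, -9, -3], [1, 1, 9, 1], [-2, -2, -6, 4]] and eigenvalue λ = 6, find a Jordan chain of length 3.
v_1 = [[-1, 2, 0, 0]]^T, v_2 = [[1, -2, 1, -2]]^T, v_3 = [[1, -1, 0, 0]]^T

We seek v_1 ∈ ker((A - 6I)^3) \ ker((A - 6I)^2), then set v_{i+1} = (A - 6I) v_i.

One such chain is v_1 = [[-1, 2, 0, 0]]^T, v_2 = [[1, -2, 1, -2]]^T, v_3 = [[1, -1, 0, 0]]^T. Check: (A - 6I) v_3 = [[0, 0, 0, 0]]^T = 0.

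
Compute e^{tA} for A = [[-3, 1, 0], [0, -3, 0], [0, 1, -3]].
e^{tA} = [[e^{-3*t}, t*e^{-3*t}, 0], [0, e^{-3*t}, 0], [0, t*e^{-3*t}, e^{-3*t}]]

A has Jordan form J = [[-3, 1, 0], [0, -3, 0], [0, 0, -3]] with A = PJP^{-1}, so e^{tA} = P e^{tJ} P^{-1}.

For a Jordan block J_k(λ), e^{tJ_k(λ)} = e^{λt} · (I + tN + t^2 N^2/2! + ... + t^{k-1} N^{k-1}/(k-1)!) where N is the nilpotent superdiagonal part.

Assembling the blocks and conjugating back gives the entries of e^{tA} as shown above.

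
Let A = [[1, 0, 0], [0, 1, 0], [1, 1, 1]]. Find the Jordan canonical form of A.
The characteristic polynomial is det(xI - A) = (x - 1)^3, so the eigenvalues are 1 (algebraic multiplicity 3).

For λ = 1: rank(A - I) = 1, rank((A - I)^2) = 0. The eigenspace has dimension 3 - 1 = 2, so there are 2 Jordan blocks; the rank sequence gives block sizes [2, 1].

Assembling the blocks gives the Jordan form J above.

J = [[1, 1, 0], [0, 1, 0], [0, 0, 1]]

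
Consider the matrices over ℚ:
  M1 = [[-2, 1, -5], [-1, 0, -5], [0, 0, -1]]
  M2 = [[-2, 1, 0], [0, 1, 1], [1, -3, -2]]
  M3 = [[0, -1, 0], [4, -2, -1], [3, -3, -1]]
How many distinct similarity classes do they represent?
Characteristic polynomials: χ_{M1} = (x + 1)^3, χ_{M2} = (x + 1)^3, χ_{M3} = (x + 1)^3.

{M1}: invariant factors x + 1, (x + 1)^2.

{M2, M3}: invariant factors (x + 1)^3.

Matrices are similar if and only if their invariant-factor lists agree; the partition into similarity classes is {M1}, {M2, M3}.

2 classes: {M1}, {M2, M3}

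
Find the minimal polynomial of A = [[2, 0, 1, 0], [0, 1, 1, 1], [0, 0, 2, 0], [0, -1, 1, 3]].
m_A(x) = (x - 2)^2

The characteristic polynomial factors as (x - 2)^4. The minimal polynomial is ∏(x - λ)^{k_λ} where k_λ is the size of the largest Jordan block at λ.

For λ = 2: rank(A - 2I) = 2, and the largest Jordan block has size 2 (the smallest k with rank((A - 2I)^k) = rank((A - 2I)^(k+1))).

So m_A(x) = (x - 2)^2.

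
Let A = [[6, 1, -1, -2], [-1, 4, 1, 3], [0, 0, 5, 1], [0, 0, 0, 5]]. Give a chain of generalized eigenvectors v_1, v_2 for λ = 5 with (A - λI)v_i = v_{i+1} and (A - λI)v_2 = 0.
v_1 = [[-2, 3, 0, 0]]^T, v_2 = [[1, -1, 0, 0]]^T

We seek v_1 ∈ ker((A - 5I)^2) \ ker(A - 5I), then set v_{i+1} = (A - 5I) v_i.

One such chain is v_1 = [[-2, 3, 0, 0]]^T, v_2 = [[1, -1, 0, 0]]^T. Check: (A - 5I) v_2 = [[0, 0, 0, 0]]^T = 0.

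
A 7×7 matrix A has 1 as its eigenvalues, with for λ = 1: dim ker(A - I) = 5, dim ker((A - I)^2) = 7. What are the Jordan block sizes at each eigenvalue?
λ = 1: successive nullity increments [5, 2] count blocks of size ≥ k; block sizes are [2, 2, 1, 1, 1].

Jordan blocks: (1, 2), (1, 2), (1, 1), (1, 1), (1, 1)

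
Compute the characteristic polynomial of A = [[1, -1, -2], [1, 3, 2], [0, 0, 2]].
xI - A = [[x - 1, 1, 2], [-1, x - 3, -2], [0, 0, x - 2]].

Expanding det(xI - A) along the first row:
det(xI - A) = + (x - 1)·det([[x - 3, -2], [0, x - 2]]) - (1)·det([[-1, -2], [0, x - 2]]) + (2)·det([[-1, x - 3], [0, 0]]).

Evaluating gives χ_A(x) = x^3 - 6x^2 + 12x - 8 = (x - 2)^3.

χ_A(x) = (x - 2)^3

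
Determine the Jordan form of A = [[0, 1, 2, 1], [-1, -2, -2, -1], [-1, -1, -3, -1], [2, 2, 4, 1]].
J = [[-1, 1, 0, 0], [0, -1, 0, 0], [0, 0, -1, 0], [0, 0, 0, -1]]

The characteristic polynomial is det(xI - A) = (x + 1)^4, so the eigenvalues are -1 (algebraic multiplicity 4).

For λ = -1: rank(A + I) = 1, rank((A + I)^2) = 0. The eigenspace has dimension 4 - 1 = 3, so there are 3 Jordan blocks; the rank sequence gives block sizes [2, 1, 1].

Assembling the blocks gives the Jordan form J above.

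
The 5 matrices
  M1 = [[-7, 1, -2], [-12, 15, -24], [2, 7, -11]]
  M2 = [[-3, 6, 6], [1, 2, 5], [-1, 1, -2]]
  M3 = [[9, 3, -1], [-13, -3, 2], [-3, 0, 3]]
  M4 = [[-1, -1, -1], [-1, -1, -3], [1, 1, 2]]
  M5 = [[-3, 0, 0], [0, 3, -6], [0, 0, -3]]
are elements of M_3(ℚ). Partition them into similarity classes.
4 classes: {M1, M2}, {M3}, {M4}, {M5}

Characteristic polynomials: χ_{M1} = (x - 3)(x + 3)^2, χ_{M2} = (x - 3)(x + 3)^2, χ_{M3} = (x - 3)^3, χ_{M4} = x^3, χ_{M5} = (x - 3)(x + 3)^2.

{M1, M2}: invariant factors (x - 3)(x + 3)^2.

{M3}: invariant factors (x - 3)^3.

{M4}: invariant factors x^3.

{M5}: invariant factors x + 3, (x - 3)(x + 3).

Matrices are similar if and only if their invariant-factor lists agree; the partition into similarity classes is {M1, M2}, {M3}, {M4}, {M5}.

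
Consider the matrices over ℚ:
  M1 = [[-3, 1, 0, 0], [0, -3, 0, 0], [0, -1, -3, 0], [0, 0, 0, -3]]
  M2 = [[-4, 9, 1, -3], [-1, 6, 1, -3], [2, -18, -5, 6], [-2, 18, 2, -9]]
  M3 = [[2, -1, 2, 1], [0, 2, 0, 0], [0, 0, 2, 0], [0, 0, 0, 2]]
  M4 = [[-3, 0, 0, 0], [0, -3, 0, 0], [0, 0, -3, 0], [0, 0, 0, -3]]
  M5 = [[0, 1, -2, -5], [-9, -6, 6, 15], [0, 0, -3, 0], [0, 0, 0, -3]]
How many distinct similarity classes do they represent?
3 classes: {M1, M2, M5}, {M3}, {M4}

Characteristic polynomials: χ_{M1} = (x + 3)^4, χ_{M2} = (x + 3)^4, χ_{M3} = (x - 2)^4, χ_{M4} = (x + 3)^4, χ_{M5} = (x + 3)^4.

{M1, M2, M5}: invariant factors x + 3, x + 3, (x + 3)^2.

{M3}: invariant factors x - 2, x - 2, (x - 2)^2.

{M4}: invariant factors x + 3, x + 3, x + 3, x + 3.

Matrices are similar if and only if their invariant-factor lists agree; the partition into similarity classes is {M1, M2, M5}, {M3}, {M4}.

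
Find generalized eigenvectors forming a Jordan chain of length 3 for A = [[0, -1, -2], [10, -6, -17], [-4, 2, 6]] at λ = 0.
v_1 = [[0, -2, 1]]^T, v_2 = [[0, -5, 2]]^T, v_3 = [[1, -4, 2]]^T

We seek v_1 ∈ ker(A^3) \ ker(A^2), then set v_{i+1} = A v_i.

One such chain is v_1 = [[0, -2, 1]]^T, v_2 = [[0, -5, 2]]^T, v_3 = [[1, -4, 2]]^T. Check: A v_3 = [[0, 0, 0]]^T = 0.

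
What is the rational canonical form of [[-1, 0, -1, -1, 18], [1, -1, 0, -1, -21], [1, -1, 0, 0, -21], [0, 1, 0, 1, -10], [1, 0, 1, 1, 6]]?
R = [[0, 0, 0, 0, 24], [1, 0, 0, 0, -32], [0, 1, 0, 0, 14], [0, 0, 1, 0, -8], [0, 0, 0, 1, 5]]

The invariant factors of A (the non-unit diagonal entries of the Smith normal form of xI - A over ℚ[x]) are (x - 3)(x - 2)(x^3 + 2x - 4), each dividing the next. The characteristic polynomial is their product, (x - 3)(x - 2)(x^3 + 2x - 4).

The rational canonical form is the block-diagonal matrix of companion matrices C(f_i):
R = [[0, 0, 0, 0, 24], [1, 0, 0, 0, -32], [0, 1, 0, 0, 14], [0, 0, 1, 0, -8], [0, 0, 0, 1, 5]].

Note the characteristic polynomial does not split into linear factors over ℚ, so A has no Jordan form over ℚ; the rational canonical form exists over any field.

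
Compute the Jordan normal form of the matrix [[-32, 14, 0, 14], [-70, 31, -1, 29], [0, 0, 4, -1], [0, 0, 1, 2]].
J = [[-4, 0, 0, 0], [0, 3, 1, 0], [0, 0, 3, 0], [0, 0, 0, 3]]

The characteristic polynomial is det(xI - A) = (x - 3)^3(x + 4), so the eigenvalues are -4 (algebraic multiplicity 1), 3 (algebraic multiplicity 3).

For λ = -4: algebraic multiplicity 1 gives one 1×1 block.

For λ = 3: rank(A - 3I) = 2, rank((A - 3I)^2) = 1. The eigenspace has dimension 4 - 2 = 2, so there are 2 Jordan blocks; the rank sequence gives block sizes [2, 1].

Assembling the blocks gives the Jordan form J above.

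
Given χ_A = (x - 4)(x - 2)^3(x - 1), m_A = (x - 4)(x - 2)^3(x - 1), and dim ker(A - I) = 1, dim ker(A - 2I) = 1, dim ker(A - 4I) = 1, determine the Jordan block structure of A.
λ = 1: algebraic multiplicity 1 (exponent in χ_A), largest block size 1 (exponent in m_A), 1 block (geometric multiplicity). This forces block sizes [1].
λ = 2: algebraic multiplicity 3 (exponent in χ_A), largest block size 3 (exponent in m_A), 1 block (geometric multiplicity). This forces block sizes [3].
λ = 4: algebraic multiplicity 1 (exponent in χ_A), largest block size 1 (exponent in m_A), 1 block (geometric multiplicity). This forces block sizes [1].

Jordan blocks: (1, 1), (2, 3), (4, 1)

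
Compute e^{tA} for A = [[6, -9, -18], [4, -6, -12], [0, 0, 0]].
e^{tA} = [[6*t + 1, -9*t, -18*t], [4*t, 1 - 6*t, -12*t], [0, 0, 1]]

A has Jordan form J = [[0, 1, 0], [0, 0, 0], [0, 0, 0]] with A = PJP^{-1}, so e^{tA} = P e^{tJ} P^{-1}.

For a Jordan block J_k(λ), e^{tJ_k(λ)} = e^{λt} · (I + tN + t^2 N^2/2! + ... + t^{k-1} N^{k-1}/(k-1)!) where N is the nilpotent superdiagonal part.

Assembling the blocks and conjugating back gives the entries of e^{tA} as shown above.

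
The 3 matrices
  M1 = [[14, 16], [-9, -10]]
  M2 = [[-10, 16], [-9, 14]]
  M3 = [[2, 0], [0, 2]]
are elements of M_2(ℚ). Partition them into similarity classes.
Characteristic polynomials: χ_{M1} = (x - 2)^2, χ_{M2} = (x - 2)^2, χ_{M3} = (x - 2)^2.

{M1, M2}: invariant factors (x - 2)^2.

{M3}: invariant factors x - 2, x - 2.

Matrices are similar if and only if their invariant-factor lists agree; the partition into similarity classes is {M1, M2}, {M3}.

2 classes: {M1, M2}, {M3}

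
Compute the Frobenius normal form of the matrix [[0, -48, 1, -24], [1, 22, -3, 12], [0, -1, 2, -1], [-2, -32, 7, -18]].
The invariant factors of A (the non-unit diagonal entries of the Smith normal form of xI - A over ℚ[x]) are (x - 6)(x^3 - 5), each dividing the next. The characteristic polynomial is their product, (x - 6)(x^3 - 5).

The rational canonical form is the block-diagonal matrix of companion matrices C(f_i):
R = [[0, 0, 0, -30], [1, 0, 0, 5], [0, 1, 0, 0], [0, 0, 1, 6]].

Note the characteristic polynomial does not split into linear factors over ℚ, so A has no Jordan form over ℚ; the rational canonical form exists over any field.

R = [[0, 0, 0, -30], [1, 0, 0, 5], [0, 1, 0, 0], [0, 0, 1, 6]]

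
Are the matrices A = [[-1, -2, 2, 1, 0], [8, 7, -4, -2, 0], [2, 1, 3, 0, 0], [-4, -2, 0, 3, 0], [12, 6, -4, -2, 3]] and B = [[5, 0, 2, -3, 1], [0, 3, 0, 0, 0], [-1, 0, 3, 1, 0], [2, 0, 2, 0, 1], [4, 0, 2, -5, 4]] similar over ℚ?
Two matrices over a field are similar if and only if they have the same invariant factors.

Both A and B have characteristic polynomial (x - 3)^5 and minimal polynomial (x - 3)^2. Computing further, both have invariant factors x - 3, (x - 3)^2, (x - 3)^2. Hence A and B are similar.

Yes.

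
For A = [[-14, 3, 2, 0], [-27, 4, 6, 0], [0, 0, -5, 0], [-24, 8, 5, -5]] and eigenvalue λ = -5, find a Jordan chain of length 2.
v_1 = [[2, 7, 0, 6]]^T, v_2 = [[3, 9, 0, 8]]^T

We seek v_1 ∈ ker((A + 5I)^2) \ ker(A + 5I), then set v_{i+1} = (A + 5I) v_i.

One such chain is v_1 = [[2, 7, 0, 6]]^T, v_2 = [[3, 9, 0, 8]]^T. Check: (A + 5I) v_2 = [[0, 0, 0, 0]]^T = 0.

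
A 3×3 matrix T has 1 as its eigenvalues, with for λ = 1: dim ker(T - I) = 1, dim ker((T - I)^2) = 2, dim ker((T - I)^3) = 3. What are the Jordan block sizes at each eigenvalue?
λ = 1: successive nullity increments [1, 1, 1] count blocks of size ≥ k; block sizes are [3].

Jordan blocks: (1, 3)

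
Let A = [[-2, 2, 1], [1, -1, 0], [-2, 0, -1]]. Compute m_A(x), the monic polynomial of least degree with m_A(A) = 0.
The characteristic polynomial factors as (x + 1)^2(x + 2). The minimal polynomial is ∏(x - λ)^{k_λ} where k_λ is the size of the largest Jordan block at λ.

For λ = -2: rank(A + 2I) = 2, and the largest Jordan block has size 1 (the smallest k with rank((A + 2I)^k) = rank((A + 2I)^(k+1))).
For λ = -1: rank(A + I) = 2, and the largest Jordan block has size 2 (the smallest k with rank((A + I)^k) = rank((A + I)^(k+1))).

So m_A(x) = (x + 1)^2(x + 2).

m_A(x) = (x + 1)^2(x + 2)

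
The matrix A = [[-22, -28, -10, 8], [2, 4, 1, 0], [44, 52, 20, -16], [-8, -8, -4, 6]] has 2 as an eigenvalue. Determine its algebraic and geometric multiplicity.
algebraic multiplicity 2, geometric multiplicity 1

The characteristic polynomial is (x - 6)(x - 2)^2(x + 2), so the factor x - 2 appears with exponent 2: the algebraic multiplicity is 2.

rank(A - 2I) = 3, so the eigenspace has dimension 4 - 3 = 1: the geometric multiplicity is 1.

Since 1 < 2, A is not diagonalizable.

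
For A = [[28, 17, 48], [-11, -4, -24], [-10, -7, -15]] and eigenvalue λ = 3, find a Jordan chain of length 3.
v_1 = [[-3, 2, 1]]^T, v_2 = [[7, -5, -2]]^T, v_3 = [[-6, 6, 1]]^T

We seek v_1 ∈ ker((A - 3I)^3) \ ker((A - 3I)^2), then set v_{i+1} = (A - 3I) v_i.

One such chain is v_1 = [[-3, 2, 1]]^T, v_2 = [[7, -5, -2]]^T, v_3 = [[-6, 6, 1]]^T. Check: (A - 3I) v_3 = [[0, 0, 0]]^T = 0.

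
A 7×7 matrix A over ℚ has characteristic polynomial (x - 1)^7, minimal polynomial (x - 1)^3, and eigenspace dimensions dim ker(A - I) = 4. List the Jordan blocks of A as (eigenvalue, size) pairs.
λ = 1: algebraic multiplicity 7 (exponent in χ_A), largest block size 3 (exponent in m_A), 4 blocks (geometric multiplicity). These force block sizes [3, 2, 1, 1].

Jordan blocks: (1, 3), (1, 2), (1, 1), (1, 1)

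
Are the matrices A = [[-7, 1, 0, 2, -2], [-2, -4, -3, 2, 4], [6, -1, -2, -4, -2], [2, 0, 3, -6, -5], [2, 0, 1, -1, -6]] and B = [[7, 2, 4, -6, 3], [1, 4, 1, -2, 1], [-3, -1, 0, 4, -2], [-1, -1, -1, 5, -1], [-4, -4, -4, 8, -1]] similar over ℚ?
No.

trace(A) = -25 but trace(B) = 15. The trace is a similarity invariant, so A and B are not similar.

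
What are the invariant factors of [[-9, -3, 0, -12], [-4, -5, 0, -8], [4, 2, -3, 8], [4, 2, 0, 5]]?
The Jordan structure of A has elementary divisors (x + 3)^2, (x + 3), (x + 3). Arranging the block sizes at each eigenvalue in decreasing order and taking row products gives the invariant factors.

Invariant factors (smallest first, each dividing the next): x + 3, x + 3, (x + 3)^2.

Check: the last factor (x + 3)^2 is the minimal polynomial, and the product (x + 3)^4 is the characteristic polynomial.

x + 3, x + 3, (x + 3)^2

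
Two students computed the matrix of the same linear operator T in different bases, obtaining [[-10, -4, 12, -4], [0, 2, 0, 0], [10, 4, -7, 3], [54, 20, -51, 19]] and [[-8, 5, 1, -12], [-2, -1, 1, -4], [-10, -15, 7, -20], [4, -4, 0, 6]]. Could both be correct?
Yes.

Two matrices over a field are similar if and only if they have the same invariant factors.

Both A and B have characteristic polynomial (x - 2)^3(x + 2) and minimal polynomial (x - 2)^2(x + 2). Computing further, both have invariant factors x - 2, (x - 2)^2(x + 2). Hence A and B are similar.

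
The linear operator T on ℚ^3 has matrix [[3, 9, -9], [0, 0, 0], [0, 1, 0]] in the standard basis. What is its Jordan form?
J = [[0, 1, 0], [0, 0, 0], [0, 0, 3]]

The characteristic polynomial is det(xI - A) = x^2(x - 3), so the eigenvalues are 0 (algebraic multiplicity 2), 3 (algebraic multiplicity 1).

For λ = 0: rank(A) = 2, rank(A^2) = 1. The eigenspace has dimension 3 - 2 = 1, so there is 1 Jordan block; the rank sequence gives block sizes [2].

For λ = 3: algebraic multiplicity 1 gives one 1×1 block.

Assembling the blocks gives the Jordan form J above.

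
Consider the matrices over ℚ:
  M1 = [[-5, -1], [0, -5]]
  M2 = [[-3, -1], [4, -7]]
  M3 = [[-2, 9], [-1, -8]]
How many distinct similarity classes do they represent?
1 class: {M1, M2, M3}

Characteristic polynomials: χ_{M1} = (x + 5)^2, χ_{M2} = (x + 5)^2, χ_{M3} = (x + 5)^2.

{M1, M2, M3}: invariant factors (x + 5)^2.

Matrices are similar if and only if their invariant-factor lists agree; the partition into similarity classes is {M1, M2, M3}.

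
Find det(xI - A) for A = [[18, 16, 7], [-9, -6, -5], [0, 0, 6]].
xI - A = [[x - 18, -16, -7], [9, x + 6, 5], [0, 0, x - 6]].

Expanding det(xI - A) along the first row:
det(xI - A) = + (x - 18)·det([[x + 6, 5], [0, x - 6]]) - (-16)·det([[9, 5], [0, x - 6]]) + (-7)·det([[9, x + 6], [0, 0]]).

Evaluating gives χ_A(x) = x^3 - 18x^2 + 108x - 216 = (x - 6)^3.

χ_A(x) = (x - 6)^3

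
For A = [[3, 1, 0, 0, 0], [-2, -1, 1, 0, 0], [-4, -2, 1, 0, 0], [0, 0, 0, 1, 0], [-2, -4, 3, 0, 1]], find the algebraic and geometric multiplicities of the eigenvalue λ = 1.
The characteristic polynomial is (x - 1)^5, so the factor x - 1 appears with exponent 5: the algebraic multiplicity is 5.

rank(A - I) = 2, so the eigenspace has dimension 5 - 2 = 3: the geometric multiplicity is 3.

Since 3 < 5, A is not diagonalizable.

algebraic multiplicity 5, geometric multiplicity 3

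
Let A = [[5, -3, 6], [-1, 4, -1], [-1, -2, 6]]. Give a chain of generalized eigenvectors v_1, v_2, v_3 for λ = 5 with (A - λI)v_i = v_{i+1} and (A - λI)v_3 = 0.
v_1 = [[1, -1, -1]]^T, v_2 = [[-3, 1, 0]]^T, v_3 = [[-3, 2, 1]]^T

We seek v_1 ∈ ker((A - 5I)^3) \ ker((A - 5I)^2), then set v_{i+1} = (A - 5I) v_i.

One such chain is v_1 = [[1, -1, -1]]^T, v_2 = [[-3, 1, 0]]^T, v_3 = [[-3, 2, 1]]^T. Check: (A - 5I) v_3 = [[0, 0, 0]]^T = 0.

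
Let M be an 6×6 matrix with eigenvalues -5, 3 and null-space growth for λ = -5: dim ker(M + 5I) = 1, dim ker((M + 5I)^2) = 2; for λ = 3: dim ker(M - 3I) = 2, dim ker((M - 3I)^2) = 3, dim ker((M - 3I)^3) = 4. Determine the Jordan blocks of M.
λ = -5: successive nullity increments [1, 1] count blocks of size ≥ k; block sizes are [2].
λ = 3: successive nullity increments [2, 1, 1] count blocks of size ≥ k; block sizes are [3, 1].

Jordan blocks: (-5, 2), (3, 3), (3, 1)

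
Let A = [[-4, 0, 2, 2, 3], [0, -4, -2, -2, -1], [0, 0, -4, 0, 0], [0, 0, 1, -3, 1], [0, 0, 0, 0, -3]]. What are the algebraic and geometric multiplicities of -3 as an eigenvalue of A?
algebraic multiplicity 2, geometric multiplicity 1

The characteristic polynomial is (x + 3)^2(x + 4)^3, so the factor x + 3 appears with exponent 2: the algebraic multiplicity is 2.

rank(A + 3I) = 4, so the eigenspace has dimension 5 - 4 = 1: the geometric multiplicity is 1.

Since 1 < 2, A is not diagonalizable.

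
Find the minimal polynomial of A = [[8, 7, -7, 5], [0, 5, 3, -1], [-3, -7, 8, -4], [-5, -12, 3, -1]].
m_A(x) = (x - 6)^2(x - 4)^2

The characteristic polynomial factors as (x - 6)^2(x - 4)^2. The minimal polynomial is ∏(x - λ)^{k_λ} where k_λ is the size of the largest Jordan block at λ.

For λ = 4: rank(A - 4I) = 3, and the largest Jordan block has size 2 (the smallest k with rank((A - 4I)^k) = rank((A - 4I)^(k+1))).
For λ = 6: rank(A - 6I) = 3, and the largest Jordan block has size 2 (the smallest k with rank((A - 6I)^k) = rank((A - 6I)^(k+1))).

So m_A(x) = (x - 6)^2(x - 4)^2.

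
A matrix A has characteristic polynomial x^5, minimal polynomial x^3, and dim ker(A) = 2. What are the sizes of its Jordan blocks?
Jordan blocks: (0, 3), (0, 2)

λ = 0: algebraic multiplicity 5 (exponent in χ_A), largest block size 3 (exponent in m_A), 2 blocks (geometric multiplicity). These force block sizes [3, 2].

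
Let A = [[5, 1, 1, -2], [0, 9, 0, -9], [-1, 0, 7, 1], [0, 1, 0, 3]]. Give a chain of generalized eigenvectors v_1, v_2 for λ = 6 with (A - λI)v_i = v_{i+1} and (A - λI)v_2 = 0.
We seek v_1 ∈ ker((A - 6I)^2) \ ker(A - 6I), then set v_{i+1} = (A - 6I) v_i.

One such chain is v_1 = [[0, 1, 0, 0]]^T, v_2 = [[1, 3, 0, 1]]^T. Check: (A - 6I) v_2 = [[0, 0, 0, 0]]^T = 0.

v_1 = [[0, 1, 0, 0]]^T, v_2 = [[1, 3, 0, 1]]^T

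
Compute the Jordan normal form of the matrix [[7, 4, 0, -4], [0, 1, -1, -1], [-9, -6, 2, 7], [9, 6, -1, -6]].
J = [[1, 1, 0, 0], [0, 1, 0, 0], [0, 0, 1, 1], [0, 0, 0, 1]]

The characteristic polynomial is det(xI - A) = (x - 1)^4, so the eigenvalues are 1 (algebraic multiplicity 4).

For λ = 1: rank(A - I) = 2, rank((A - I)^2) = 0. The eigenspace has dimension 4 - 2 = 2, so there are 2 Jordan blocks; the rank sequence gives block sizes [2, 2].

Assembling the blocks gives the Jordan form J above.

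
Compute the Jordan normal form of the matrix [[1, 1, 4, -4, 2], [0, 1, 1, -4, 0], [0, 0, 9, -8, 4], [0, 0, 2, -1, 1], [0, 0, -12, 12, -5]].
The characteristic polynomial is det(xI - A) = (x - 1)^5, so the eigenvalues are 1 (algebraic multiplicity 5).

For λ = 1: rank(A - I) = 3, rank((A - I)^2) = 1, rank((A - I)^3) = 0. The eigenspace has dimension 5 - 3 = 2, so there are 2 Jordan blocks; the rank sequence gives block sizes [3, 2].

Assembling the blocks gives the Jordan form J above.

J = [[1, 1, 0, 0, 0], [0, 1, 1, 0, 0], [0, 0, 1, 0, 0], [0, 0, 0, 1, 1], [0, 0, 0, 0, 1]]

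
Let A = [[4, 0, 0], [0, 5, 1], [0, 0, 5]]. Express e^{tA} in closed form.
e^{tA} = [[e^{4*t}, 0, 0], [0, e^{5*t}, t*e^{5*t}], [0, 0, e^{5*t}]]

A has Jordan form J = [[4, 0, 0], [0, 5, 1], [0, 0, 5]] with A = PJP^{-1}, so e^{tA} = P e^{tJ} P^{-1}.

For a Jordan block J_k(λ), e^{tJ_k(λ)} = e^{λt} · (I + tN + t^2 N^2/2! + ... + t^{k-1} N^{k-1}/(k-1)!) where N is the nilpotent superdiagonal part.

Assembling the blocks and conjugating back gives the entries of e^{tA} as shown above.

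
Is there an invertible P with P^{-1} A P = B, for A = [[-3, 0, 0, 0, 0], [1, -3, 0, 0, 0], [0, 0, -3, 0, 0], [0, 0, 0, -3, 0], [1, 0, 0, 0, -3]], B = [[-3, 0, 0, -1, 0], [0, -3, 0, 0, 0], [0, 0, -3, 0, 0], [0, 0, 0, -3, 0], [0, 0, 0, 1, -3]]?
Two matrices over a field are similar if and only if they have the same invariant factors.

Both A and B have characteristic polynomial (x + 3)^5 and minimal polynomial (x + 3)^2. Computing further, both have invariant factors x + 3, x + 3, x + 3, (x + 3)^2. Hence A and B are similar.

Yes.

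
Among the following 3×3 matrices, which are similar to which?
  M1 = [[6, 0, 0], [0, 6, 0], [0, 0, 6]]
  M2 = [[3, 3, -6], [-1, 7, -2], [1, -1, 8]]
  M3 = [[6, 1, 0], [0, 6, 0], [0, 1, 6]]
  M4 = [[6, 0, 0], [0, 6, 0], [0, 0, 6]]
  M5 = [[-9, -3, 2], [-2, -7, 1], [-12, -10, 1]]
3 classes: {M1, M4}, {M2, M3}, {M5}

Characteristic polynomials: χ_{M1} = (x - 6)^3, χ_{M2} = (x - 6)^3, χ_{M3} = (x - 6)^3, χ_{M4} = (x - 6)^3, χ_{M5} = (x + 5)^3.

{M1, M4}: invariant factors x - 6, x - 6, x - 6.

{M2, M3}: invariant factors x - 6, (x - 6)^2.

{M5}: invariant factors (x + 5)^3.

Matrices are similar if and only if their invariant-factor lists agree; the partition into similarity classes is {M1, M4}, {M2, M3}, {M5}.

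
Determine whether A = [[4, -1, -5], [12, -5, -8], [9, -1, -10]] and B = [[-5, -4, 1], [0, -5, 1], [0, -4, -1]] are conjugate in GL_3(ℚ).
Two matrices over a field are similar if and only if they have the same invariant factors.

Both A and B have characteristic polynomial (x + 3)^2(x + 5) and minimal polynomial (x + 3)^2(x + 5). Computing further, both have invariant factors (x + 3)^2(x + 5). Hence A and B are similar.

Yes.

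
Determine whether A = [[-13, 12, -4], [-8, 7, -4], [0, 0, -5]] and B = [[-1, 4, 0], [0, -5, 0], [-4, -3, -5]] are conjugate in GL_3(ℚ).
Both have characteristic polynomial (x + 1)(x + 5)^2, but the minimal polynomial of A is (x + 1)(x + 5) while the minimal polynomial of B is (x + 1)(x + 5)^2. The minimal polynomial is a similarity invariant, so A and B are not similar.

No.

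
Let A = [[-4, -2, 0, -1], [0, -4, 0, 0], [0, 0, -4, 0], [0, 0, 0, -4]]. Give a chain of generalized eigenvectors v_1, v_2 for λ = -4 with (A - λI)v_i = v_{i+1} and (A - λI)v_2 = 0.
v_1 = [[0, 1, 0, -3]]^T, v_2 = [[1, 0, 0, 0]]^T

We seek v_1 ∈ ker((A + 4I)^2) \ ker(A + 4I), then set v_{i+1} = (A + 4I) v_i.

One such chain is v_1 = [[0, 1, 0, -3]]^T, v_2 = [[1, 0, 0, 0]]^T. Check: (A + 4I) v_2 = [[0, 0, 0, 0]]^T = 0.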